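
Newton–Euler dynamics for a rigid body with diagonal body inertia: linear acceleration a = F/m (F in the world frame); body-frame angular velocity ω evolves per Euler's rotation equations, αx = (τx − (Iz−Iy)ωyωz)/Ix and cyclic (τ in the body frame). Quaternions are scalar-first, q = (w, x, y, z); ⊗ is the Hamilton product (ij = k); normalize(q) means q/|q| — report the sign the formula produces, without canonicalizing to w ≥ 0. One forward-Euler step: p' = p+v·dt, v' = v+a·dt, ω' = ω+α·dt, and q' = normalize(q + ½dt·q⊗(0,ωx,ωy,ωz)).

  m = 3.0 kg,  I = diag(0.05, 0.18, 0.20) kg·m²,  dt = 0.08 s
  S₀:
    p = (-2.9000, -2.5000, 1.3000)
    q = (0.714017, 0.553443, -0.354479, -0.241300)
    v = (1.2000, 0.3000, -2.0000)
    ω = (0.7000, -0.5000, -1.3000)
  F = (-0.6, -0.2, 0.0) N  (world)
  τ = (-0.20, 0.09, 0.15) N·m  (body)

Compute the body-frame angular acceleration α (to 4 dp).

α = (-4.2600, -0.2583, 0.9775)

precession coupling ω×(Iω) = (0.0130, 0.1365, -0.0455)
(τ − ω×Iω)/I = (-4.2600, -0.2583, 0.9775)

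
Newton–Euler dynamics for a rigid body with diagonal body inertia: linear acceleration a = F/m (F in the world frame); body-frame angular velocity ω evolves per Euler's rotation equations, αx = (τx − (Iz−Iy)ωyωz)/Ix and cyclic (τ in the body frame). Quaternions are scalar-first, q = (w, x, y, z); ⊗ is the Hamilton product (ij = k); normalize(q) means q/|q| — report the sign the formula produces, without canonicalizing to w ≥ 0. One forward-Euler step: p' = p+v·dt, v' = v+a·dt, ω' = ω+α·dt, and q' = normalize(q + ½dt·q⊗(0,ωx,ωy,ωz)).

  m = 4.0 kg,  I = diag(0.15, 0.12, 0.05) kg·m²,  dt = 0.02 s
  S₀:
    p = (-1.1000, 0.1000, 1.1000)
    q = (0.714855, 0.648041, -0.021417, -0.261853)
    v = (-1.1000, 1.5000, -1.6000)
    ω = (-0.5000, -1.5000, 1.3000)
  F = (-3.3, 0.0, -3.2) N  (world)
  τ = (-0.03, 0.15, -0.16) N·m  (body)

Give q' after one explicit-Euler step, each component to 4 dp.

q' = (0.7210, 0.6401, -0.0392, -0.2623)

2q̇ = q⊗(0,ω) = (0.6323039, -0.7780491, -1.7838093, -0.0534585)
q + ½dt·q⊗(0,ω), renormalized = (0.7210, 0.6401, -0.0392, -0.2623)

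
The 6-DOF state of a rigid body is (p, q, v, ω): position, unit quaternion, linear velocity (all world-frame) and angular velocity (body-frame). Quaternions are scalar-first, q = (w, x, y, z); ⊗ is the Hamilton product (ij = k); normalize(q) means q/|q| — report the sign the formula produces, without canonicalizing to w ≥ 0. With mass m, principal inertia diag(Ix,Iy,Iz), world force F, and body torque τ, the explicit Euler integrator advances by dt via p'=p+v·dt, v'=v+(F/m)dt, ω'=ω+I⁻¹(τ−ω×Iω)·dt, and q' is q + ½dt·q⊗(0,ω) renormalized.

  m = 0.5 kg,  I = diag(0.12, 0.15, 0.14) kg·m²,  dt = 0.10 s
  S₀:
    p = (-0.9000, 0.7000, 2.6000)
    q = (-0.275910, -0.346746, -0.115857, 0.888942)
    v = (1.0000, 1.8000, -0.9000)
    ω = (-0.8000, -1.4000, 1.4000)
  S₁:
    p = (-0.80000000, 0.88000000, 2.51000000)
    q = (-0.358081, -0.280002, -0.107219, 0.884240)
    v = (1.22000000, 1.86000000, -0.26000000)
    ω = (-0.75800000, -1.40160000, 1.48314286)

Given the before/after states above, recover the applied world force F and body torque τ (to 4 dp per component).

F = (1.1000, 0.3000, 3.2000)
τ = (0.0700, 0.0200, 0.1500)

v₁ − v₀ = (0.22000000, 0.06000000, 0.64000000)
applied force F = (1.1000, 0.3000, 3.2000)
Δω = ω₁−ω₀ = (0.04200000, -0.00160000, 0.08314286)
I·α + gyro = (0.0700, 0.0200, 0.1500)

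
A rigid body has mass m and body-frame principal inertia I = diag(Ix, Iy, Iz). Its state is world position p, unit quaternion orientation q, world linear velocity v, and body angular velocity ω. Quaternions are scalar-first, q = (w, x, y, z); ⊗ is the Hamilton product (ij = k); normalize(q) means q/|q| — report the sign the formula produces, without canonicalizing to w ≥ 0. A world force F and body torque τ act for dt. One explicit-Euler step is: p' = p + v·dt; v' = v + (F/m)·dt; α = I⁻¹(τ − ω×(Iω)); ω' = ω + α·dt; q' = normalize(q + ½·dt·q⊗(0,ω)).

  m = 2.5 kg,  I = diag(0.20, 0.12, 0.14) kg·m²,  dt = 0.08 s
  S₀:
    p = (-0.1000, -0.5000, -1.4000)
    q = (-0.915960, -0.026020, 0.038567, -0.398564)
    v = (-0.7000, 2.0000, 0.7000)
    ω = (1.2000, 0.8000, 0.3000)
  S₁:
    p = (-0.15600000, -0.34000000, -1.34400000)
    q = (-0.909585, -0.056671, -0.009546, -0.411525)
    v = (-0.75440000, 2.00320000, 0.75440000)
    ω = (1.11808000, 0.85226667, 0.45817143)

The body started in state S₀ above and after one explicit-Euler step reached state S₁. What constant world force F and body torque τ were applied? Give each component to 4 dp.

ω₁ − ω₀ = (-0.08192000, 0.05226667, 0.15817143)
gyro term ω₀×Iω₀ = (0.0048, 0.0216, -0.0768)
I·α + gyro = (-0.2000, 0.1000, 0.2000)
velocity change Δv = (-0.05440000, 0.00320000, 0.05440000)
m·(v₁−v₀)/dt = (-1.7000, 0.1000, 1.7000)

F = (-1.7000, 0.1000, 1.7000)
τ = (-0.2000, 0.1000, 0.2000)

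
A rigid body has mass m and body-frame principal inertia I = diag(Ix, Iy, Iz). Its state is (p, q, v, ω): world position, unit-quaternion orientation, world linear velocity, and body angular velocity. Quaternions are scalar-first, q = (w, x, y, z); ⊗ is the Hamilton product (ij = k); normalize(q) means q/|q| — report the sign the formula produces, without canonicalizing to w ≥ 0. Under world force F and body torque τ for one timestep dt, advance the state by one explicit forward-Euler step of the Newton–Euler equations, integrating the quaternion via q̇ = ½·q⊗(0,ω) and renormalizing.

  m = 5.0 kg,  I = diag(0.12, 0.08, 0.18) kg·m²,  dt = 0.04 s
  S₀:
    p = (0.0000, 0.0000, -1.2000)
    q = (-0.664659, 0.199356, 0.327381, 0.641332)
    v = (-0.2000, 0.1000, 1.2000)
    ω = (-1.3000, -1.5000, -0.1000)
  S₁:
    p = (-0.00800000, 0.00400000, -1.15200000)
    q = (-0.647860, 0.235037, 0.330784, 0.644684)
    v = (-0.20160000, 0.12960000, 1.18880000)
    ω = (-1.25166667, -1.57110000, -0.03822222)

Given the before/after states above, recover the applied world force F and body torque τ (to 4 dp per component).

rate change Δω = (0.04833333, -0.07110000, 0.06177778)
precession coupling = (0.0150, -0.0078, -0.0780)
τ = I·(Δω/dt) + ω₀×(Iω₀) = (0.1600, -0.1500, 0.2000)
v₁ − v₀ = (-0.00160000, 0.02960000, -0.01120000)
F = m·Δv/dt = (-0.2000, 3.7000, -1.4000)

F = (-0.2000, 3.7000, -1.4000)
τ = (0.1600, -0.1500, 0.2000)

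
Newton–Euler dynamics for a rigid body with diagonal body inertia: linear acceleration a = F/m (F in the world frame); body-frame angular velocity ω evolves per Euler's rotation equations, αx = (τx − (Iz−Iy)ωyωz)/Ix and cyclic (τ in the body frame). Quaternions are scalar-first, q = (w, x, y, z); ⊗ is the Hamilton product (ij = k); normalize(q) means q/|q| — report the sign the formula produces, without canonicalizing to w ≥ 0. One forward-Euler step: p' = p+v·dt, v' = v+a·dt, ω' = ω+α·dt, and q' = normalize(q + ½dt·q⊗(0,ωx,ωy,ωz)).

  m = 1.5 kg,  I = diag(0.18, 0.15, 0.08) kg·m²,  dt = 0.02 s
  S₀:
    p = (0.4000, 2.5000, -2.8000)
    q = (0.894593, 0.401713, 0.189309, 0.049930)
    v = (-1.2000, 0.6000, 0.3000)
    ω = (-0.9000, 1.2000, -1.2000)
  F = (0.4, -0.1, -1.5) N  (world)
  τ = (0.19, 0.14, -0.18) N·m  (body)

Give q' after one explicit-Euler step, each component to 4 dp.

Hamilton product q⊗(0,ω) = (0.1942869, -1.0922205, 1.5106302, -0.4210779)
updated quaternion q' = (0.8964, 0.3907, 0.2044, 0.0457)

q' = (0.8964, 0.3907, 0.2044, 0.0457)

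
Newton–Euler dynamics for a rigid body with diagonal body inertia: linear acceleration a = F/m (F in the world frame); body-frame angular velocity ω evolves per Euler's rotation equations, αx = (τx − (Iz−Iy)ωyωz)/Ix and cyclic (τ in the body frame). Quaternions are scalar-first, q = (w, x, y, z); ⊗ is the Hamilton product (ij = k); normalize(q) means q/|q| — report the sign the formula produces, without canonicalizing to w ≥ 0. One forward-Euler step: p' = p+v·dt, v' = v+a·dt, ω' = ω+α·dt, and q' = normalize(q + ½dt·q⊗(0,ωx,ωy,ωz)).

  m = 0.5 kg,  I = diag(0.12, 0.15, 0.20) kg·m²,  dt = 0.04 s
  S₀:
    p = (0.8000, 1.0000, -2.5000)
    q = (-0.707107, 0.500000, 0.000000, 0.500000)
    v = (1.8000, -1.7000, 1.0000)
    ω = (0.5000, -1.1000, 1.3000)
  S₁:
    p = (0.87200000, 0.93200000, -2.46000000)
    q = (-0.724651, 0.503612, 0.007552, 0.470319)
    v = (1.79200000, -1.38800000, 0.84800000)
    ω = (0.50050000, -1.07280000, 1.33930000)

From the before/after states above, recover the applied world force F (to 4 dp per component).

F = (-0.1000, 3.9000, -1.9000)

velocity change Δv = (-0.00800000, 0.31200000, -0.15200000)
applied force F = (-0.1000, 3.9000, -1.9000)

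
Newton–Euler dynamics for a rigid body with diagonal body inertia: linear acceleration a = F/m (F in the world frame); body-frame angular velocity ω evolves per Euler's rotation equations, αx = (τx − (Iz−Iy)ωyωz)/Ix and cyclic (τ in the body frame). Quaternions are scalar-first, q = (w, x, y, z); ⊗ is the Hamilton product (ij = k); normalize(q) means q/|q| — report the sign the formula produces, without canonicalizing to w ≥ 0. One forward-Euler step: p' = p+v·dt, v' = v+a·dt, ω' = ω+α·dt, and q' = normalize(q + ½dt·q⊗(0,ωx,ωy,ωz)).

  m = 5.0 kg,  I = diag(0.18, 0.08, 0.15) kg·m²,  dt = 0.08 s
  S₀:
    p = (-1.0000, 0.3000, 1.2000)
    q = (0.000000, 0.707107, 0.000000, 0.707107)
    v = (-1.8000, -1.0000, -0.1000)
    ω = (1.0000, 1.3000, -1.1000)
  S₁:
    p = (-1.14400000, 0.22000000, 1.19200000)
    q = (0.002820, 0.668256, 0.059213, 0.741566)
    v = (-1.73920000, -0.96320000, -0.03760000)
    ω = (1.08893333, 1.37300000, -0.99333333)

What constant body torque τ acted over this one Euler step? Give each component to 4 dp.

Δω = ω₁−ω₀ = (0.08893333, 0.07300000, 0.10666667)
I·α + gyro = (0.1000, 0.0400, 0.0700)

τ = (0.1000, 0.0400, 0.0700)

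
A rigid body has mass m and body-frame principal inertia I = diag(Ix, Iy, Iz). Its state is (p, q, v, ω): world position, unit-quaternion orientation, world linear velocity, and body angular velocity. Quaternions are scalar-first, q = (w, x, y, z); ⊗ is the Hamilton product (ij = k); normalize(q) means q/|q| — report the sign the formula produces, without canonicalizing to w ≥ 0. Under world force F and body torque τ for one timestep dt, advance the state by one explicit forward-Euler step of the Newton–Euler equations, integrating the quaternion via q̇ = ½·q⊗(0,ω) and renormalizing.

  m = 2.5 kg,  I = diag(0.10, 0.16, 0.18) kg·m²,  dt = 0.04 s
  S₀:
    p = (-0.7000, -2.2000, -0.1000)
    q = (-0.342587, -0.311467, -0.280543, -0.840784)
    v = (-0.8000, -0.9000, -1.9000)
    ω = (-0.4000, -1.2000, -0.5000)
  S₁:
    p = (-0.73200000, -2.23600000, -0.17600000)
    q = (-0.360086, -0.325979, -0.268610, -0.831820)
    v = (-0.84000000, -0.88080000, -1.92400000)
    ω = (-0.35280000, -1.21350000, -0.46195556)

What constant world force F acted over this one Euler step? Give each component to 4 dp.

Δv = v₁−v₀ = (-0.04000000, 0.01920000, -0.02400000)
m·(v₁−v₀)/dt = (-2.5000, 1.2000, -1.5000)

F = (-2.5000, 1.2000, -1.5000)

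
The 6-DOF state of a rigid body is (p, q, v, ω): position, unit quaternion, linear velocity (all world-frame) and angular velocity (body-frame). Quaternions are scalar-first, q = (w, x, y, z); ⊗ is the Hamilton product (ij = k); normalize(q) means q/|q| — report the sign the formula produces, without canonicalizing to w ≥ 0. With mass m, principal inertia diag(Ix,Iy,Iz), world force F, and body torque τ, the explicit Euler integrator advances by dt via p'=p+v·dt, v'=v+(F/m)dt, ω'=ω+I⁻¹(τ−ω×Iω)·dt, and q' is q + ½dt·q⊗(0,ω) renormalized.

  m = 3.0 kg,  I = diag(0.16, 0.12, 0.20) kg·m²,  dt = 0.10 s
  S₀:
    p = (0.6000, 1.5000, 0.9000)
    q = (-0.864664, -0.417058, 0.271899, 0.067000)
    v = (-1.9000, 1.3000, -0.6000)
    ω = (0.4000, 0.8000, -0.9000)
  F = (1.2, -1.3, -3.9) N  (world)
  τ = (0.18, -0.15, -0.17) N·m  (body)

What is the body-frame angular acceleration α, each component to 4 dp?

α = (1.4850, -1.3700, -0.7860)

precession coupling ω×(Iω) = (-0.0576, 0.0144, -0.0128)
(τ − ω×Iω)/I = (1.4850, -1.3700, -0.7860)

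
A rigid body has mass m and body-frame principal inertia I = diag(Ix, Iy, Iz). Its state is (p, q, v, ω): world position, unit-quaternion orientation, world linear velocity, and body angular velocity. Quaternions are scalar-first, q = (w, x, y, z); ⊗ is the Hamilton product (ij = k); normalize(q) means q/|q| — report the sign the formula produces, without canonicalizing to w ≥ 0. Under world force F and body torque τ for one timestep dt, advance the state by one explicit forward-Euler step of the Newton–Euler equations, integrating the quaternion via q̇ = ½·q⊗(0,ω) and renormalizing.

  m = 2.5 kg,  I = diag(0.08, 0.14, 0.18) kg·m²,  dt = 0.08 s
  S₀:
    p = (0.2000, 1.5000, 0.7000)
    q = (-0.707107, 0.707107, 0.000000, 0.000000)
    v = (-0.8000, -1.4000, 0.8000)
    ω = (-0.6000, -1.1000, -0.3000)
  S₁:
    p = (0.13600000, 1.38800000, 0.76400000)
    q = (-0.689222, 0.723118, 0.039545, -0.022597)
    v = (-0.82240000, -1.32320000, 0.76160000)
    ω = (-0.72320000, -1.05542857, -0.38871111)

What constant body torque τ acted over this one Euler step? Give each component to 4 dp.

τ = (-0.1100, 0.0600, -0.1600)

ω₁ − ω₀ = (-0.12320000, 0.04457143, -0.08871111)
ω₀×(Iω₀) = (0.0132, -0.0180, 0.0396)
I·α + gyro = (-0.1100, 0.0600, -0.1600)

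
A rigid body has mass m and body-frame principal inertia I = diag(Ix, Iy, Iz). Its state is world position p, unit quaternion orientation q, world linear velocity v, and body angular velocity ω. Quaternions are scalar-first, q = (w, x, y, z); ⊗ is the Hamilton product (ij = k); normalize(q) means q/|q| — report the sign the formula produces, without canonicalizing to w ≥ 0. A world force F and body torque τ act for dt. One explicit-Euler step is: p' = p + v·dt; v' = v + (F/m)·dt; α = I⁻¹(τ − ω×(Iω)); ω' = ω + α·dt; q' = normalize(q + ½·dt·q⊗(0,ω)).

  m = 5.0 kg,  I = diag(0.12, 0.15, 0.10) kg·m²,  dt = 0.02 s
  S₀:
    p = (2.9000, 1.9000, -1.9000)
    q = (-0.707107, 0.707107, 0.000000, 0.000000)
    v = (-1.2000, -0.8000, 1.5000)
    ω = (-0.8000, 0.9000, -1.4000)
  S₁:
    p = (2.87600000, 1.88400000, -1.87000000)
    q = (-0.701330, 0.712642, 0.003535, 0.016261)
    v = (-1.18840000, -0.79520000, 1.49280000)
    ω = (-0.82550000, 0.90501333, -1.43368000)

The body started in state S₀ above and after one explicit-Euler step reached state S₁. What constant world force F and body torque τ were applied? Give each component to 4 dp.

F = (2.9000, 1.2000, -1.8000)
τ = (-0.0900, 0.0600, -0.1900)

ω₁ − ω₀ = (-0.02550000, 0.00501333, -0.03368000)
ω₀×(Iω₀) = (0.0630, 0.0224, -0.0216)
τ = I·(Δω/dt) + ω₀×(Iω₀) = (-0.0900, 0.0600, -0.1900)
velocity change Δv = (0.01160000, 0.00480000, -0.00720000)
F = m·Δv/dt = (2.9000, 1.2000, -1.8000)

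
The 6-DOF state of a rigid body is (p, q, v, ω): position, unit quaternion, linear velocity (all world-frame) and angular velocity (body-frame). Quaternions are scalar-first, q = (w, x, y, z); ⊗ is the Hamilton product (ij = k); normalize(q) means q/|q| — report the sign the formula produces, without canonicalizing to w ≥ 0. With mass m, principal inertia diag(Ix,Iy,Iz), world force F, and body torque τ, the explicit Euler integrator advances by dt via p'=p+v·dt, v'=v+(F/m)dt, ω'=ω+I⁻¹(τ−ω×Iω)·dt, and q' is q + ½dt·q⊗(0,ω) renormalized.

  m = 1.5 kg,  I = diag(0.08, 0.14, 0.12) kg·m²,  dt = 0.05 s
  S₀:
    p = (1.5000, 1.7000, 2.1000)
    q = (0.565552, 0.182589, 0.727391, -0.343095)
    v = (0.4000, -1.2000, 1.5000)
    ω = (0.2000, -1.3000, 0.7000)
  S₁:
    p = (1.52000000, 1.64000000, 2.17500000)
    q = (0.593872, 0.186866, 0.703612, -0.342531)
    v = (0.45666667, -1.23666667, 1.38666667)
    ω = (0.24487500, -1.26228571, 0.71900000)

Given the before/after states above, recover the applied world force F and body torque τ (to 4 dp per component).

Δω = ω₁−ω₀ = (0.04487500, 0.03771429, 0.01900000)
τ = I·(Δω/dt) + ω₀×(Iω₀) = (0.0900, 0.1000, 0.0300)
v₁ − v₀ = (0.05666667, -0.03666667, -0.11333333)
m·(v₁−v₀)/dt = (1.7000, -1.1000, -3.4000)

F = (1.7000, -1.1000, -3.4000)
τ = (0.0900, 0.1000, 0.0300)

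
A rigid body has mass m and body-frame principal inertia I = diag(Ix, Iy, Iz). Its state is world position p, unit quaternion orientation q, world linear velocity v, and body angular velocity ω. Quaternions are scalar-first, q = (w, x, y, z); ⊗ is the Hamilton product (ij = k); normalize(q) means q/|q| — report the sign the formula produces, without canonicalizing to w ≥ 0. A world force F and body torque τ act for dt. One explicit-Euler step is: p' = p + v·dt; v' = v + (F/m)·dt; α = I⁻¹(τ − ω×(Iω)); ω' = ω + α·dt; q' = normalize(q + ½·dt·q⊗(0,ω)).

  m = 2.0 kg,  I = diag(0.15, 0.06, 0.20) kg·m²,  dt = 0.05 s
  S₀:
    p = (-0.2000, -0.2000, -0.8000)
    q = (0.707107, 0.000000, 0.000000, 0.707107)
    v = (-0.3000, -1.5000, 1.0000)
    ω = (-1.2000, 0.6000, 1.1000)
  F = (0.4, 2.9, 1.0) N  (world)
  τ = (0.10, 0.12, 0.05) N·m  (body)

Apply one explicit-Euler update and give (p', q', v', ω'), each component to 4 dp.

p' = (-0.2150, -0.2750, -0.7500)
q' = (0.6870, -0.0318, -0.0106, 0.7259)
v' = (-0.2900, -1.4275, 1.0250)
ω' = (-1.1975, 0.6450, 1.0963)

ω×(Iω) gyroscopic = (0.0924, 0.0660, 0.0648)
angular accel α = (0.0507, 0.9000, -0.0740)
ω + α·dt = (-1.1975, 0.6450, 1.0963)
2q̇ = q⊗(0,ω) = (-0.7778177, -1.2727926, -0.4242642, 0.7778177)
q + ½dt·q⊗(0,ω), renormalized = (0.6870, -0.0318, -0.0106, 0.7259)
new position p' = (-0.2150, -0.2750, -0.7500)
v' = v + a·dt = (-0.2900, -1.4275, 1.0250)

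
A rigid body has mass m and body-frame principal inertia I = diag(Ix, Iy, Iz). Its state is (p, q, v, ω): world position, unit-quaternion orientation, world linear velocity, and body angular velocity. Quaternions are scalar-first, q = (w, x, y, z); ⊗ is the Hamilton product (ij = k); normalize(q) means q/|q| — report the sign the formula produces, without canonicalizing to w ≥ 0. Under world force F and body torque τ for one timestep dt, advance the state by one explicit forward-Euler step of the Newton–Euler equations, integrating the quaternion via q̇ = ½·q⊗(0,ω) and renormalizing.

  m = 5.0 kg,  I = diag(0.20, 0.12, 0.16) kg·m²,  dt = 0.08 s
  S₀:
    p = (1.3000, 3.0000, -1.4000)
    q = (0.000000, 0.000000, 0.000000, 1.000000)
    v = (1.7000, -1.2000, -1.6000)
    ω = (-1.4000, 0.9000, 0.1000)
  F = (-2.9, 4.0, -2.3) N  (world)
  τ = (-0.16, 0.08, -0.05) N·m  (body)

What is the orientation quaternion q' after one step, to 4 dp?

Hamilton product q⊗(0,ω) = (-0.1000000, -0.9000000, -1.4000000, 0.0000000)
q' = normalize(q + ½dt·q⊗(0,ω)) = (-0.0040, -0.0359, -0.0559, 0.9978)

q' = (-0.0040, -0.0359, -0.0559, 0.9978)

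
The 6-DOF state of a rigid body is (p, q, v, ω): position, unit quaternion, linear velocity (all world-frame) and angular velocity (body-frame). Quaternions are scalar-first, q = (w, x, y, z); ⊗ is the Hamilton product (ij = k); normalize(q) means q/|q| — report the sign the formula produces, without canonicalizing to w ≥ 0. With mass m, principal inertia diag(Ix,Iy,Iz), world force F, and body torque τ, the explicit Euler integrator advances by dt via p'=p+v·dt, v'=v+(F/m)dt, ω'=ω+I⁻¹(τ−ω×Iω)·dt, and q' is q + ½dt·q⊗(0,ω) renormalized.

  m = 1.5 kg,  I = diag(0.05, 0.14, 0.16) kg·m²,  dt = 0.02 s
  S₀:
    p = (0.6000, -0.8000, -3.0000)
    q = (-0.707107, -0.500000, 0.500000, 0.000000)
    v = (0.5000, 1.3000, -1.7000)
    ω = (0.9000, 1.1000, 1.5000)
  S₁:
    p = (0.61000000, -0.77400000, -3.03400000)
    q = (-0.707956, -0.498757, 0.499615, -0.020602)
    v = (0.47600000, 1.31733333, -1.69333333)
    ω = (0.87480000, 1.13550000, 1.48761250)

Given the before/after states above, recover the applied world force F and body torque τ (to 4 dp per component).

Δω = ω₁−ω₀ = (-0.02520000, 0.03550000, -0.01238750)
I·α + gyro = (-0.0300, 0.1000, -0.0100)
v₁ − v₀ = (-0.02400000, 0.01733333, 0.00666667)
F = m·Δv/dt = (-1.8000, 1.3000, 0.5000)

F = (-1.8000, 1.3000, 0.5000)
τ = (-0.0300, 0.1000, -0.0100)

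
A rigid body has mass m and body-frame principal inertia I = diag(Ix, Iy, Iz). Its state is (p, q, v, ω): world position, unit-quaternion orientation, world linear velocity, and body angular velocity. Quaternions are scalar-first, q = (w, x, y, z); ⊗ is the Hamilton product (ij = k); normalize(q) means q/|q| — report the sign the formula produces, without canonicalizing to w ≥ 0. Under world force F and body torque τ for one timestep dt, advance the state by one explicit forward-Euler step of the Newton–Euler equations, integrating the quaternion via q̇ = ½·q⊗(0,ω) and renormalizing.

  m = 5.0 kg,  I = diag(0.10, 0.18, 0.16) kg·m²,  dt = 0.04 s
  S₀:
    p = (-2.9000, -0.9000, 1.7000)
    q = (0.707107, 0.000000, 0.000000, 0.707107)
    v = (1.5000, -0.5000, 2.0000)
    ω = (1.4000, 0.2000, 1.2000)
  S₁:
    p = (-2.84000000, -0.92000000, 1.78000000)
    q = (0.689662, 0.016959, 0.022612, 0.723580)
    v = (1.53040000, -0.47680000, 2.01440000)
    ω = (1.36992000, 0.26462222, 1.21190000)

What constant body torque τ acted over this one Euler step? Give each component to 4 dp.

rate change Δω = (-0.03008000, 0.06462222, 0.01190000)
I·α + gyro = (-0.0800, 0.1900, 0.0700)

τ = (-0.0800, 0.1900, 0.0700)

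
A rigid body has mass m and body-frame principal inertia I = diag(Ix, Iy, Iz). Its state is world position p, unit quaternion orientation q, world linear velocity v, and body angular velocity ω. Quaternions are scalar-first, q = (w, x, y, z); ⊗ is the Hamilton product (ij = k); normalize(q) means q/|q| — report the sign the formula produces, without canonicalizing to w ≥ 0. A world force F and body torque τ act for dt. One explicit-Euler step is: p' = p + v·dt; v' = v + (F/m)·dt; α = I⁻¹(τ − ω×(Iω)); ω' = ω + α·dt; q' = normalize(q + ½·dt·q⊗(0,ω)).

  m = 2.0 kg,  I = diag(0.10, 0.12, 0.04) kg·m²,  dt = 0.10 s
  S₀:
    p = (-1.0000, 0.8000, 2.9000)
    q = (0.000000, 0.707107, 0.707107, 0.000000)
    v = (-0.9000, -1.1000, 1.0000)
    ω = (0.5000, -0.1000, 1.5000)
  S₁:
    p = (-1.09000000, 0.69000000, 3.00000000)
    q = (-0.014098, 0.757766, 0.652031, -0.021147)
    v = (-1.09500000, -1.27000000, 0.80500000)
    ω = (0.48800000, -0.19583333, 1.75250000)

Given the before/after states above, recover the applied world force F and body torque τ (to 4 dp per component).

F = (-3.9000, -3.4000, -3.9000)
τ = (0.0000, -0.0700, 0.1000)

velocity change Δv = (-0.19500000, -0.17000000, -0.19500000)
applied force F = (-3.9000, -3.4000, -3.9000)
ω₁ − ω₀ = (-0.01200000, -0.09583333, 0.25250000)
applied torque τ = (0.0000, -0.0700, 0.1000)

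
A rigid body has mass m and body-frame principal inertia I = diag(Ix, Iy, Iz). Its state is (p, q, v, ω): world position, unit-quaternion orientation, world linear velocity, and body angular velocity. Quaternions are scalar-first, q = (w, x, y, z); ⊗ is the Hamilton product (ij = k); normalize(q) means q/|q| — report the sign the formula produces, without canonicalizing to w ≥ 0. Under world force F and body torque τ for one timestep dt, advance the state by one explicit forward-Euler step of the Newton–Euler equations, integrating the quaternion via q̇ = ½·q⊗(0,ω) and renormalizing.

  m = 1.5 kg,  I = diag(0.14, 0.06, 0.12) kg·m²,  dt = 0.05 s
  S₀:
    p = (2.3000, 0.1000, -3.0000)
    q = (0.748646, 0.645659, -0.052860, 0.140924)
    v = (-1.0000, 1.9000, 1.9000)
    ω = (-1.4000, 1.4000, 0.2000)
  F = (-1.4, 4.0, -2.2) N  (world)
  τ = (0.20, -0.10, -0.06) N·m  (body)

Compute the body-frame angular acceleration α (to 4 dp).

gyro term ω×Iω = (0.0168, -0.0056, 0.1568)
(τ − ω×Iω)/I = (1.3086, -1.5733, -1.8067)

α = (1.3086, -1.5733, -1.8067)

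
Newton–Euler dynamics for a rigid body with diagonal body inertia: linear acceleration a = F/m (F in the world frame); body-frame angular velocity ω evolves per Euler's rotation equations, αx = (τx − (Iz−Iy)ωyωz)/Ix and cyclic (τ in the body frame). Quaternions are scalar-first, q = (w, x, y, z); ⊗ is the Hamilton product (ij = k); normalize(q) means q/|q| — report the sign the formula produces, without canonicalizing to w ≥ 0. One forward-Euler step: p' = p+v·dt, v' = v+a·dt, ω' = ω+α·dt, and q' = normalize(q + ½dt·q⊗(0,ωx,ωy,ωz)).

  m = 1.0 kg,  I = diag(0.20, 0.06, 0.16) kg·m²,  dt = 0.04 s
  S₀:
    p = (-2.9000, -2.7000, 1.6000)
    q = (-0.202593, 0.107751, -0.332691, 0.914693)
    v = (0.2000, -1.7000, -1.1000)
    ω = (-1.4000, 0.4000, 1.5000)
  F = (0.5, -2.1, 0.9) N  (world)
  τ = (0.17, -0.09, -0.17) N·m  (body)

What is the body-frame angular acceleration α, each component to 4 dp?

α = (0.5500, -0.1000, -1.5525)

gyro term ω×Iω = (0.0600, -0.0840, 0.0784)
α = I⁻¹(τ − ω×Iω) = (0.5500, -0.1000, -1.5525)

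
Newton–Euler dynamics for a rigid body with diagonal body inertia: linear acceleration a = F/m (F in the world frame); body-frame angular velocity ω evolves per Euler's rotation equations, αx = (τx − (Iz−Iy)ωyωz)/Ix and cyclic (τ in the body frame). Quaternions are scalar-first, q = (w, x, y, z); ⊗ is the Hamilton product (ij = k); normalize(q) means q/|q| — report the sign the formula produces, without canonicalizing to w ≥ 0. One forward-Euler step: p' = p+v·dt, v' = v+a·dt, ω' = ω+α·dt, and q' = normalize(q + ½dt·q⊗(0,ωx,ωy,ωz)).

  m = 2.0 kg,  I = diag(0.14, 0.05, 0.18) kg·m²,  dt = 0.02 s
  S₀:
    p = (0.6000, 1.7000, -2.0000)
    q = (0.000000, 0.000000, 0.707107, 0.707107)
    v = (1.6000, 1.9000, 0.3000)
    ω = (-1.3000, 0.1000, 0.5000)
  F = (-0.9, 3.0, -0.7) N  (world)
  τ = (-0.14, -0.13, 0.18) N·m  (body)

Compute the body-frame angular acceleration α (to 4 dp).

ω×(Iω) gyroscopic = (0.0065, 0.0260, 0.0117)
α = I⁻¹(τ − ω×Iω) = (-1.0464, -3.1200, 0.9350)

α = (-1.0464, -3.1200, 0.9350)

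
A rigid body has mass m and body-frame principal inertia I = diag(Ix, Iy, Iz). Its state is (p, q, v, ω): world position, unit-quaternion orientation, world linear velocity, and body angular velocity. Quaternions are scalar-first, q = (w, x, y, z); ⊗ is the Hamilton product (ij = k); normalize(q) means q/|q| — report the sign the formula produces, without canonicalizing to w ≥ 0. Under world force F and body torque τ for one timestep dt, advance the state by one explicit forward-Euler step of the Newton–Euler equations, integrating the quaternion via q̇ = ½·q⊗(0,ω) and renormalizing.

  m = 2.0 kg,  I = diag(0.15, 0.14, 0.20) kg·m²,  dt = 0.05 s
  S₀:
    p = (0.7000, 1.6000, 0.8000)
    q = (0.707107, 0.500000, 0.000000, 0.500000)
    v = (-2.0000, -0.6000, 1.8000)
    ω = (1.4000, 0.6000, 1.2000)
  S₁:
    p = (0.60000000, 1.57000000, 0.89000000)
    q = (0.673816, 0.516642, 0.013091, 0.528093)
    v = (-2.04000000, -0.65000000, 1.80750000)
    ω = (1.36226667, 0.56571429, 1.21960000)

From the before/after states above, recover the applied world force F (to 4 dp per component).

v₁ − v₀ = (-0.04000000, -0.05000000, 0.00750000)
F = m·Δv/dt = (-1.6000, -2.0000, 0.3000)

F = (-1.6000, -2.0000, 0.3000)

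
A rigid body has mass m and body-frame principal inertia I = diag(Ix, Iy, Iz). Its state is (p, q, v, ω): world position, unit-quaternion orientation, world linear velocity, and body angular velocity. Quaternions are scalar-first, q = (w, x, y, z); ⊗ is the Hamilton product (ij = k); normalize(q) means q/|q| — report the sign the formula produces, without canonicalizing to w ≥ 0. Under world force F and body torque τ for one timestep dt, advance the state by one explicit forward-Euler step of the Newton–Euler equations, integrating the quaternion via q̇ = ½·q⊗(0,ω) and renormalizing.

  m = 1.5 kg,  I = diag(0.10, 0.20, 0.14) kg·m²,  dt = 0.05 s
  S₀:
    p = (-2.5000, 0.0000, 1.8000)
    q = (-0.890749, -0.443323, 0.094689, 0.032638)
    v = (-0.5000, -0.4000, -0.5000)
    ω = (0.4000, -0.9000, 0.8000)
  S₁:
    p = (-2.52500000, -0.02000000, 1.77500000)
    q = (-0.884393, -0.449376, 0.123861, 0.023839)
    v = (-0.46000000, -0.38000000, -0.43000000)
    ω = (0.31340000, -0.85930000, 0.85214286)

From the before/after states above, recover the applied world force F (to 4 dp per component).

Δv = v₁−v₀ = (0.04000000, 0.02000000, 0.07000000)
applied force F = (1.2000, 0.6000, 2.1000)

F = (1.2000, 0.6000, 2.1000)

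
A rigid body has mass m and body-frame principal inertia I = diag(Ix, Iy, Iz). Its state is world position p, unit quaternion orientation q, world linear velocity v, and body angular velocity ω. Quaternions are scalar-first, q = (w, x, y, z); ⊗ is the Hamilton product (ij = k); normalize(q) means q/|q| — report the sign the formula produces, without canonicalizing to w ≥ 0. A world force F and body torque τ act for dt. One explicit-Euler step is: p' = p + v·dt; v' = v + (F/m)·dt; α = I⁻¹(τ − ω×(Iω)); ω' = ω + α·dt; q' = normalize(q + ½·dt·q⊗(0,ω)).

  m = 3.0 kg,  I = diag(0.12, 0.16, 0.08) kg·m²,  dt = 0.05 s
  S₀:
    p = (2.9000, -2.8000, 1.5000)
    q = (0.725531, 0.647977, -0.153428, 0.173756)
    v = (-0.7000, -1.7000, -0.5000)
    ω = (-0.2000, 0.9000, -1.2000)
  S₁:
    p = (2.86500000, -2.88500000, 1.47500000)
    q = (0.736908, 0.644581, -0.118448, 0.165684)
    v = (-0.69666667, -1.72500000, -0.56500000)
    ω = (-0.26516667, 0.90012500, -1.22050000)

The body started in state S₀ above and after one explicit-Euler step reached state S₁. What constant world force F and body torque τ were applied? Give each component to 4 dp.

F = (0.2000, -1.5000, -3.9000)
τ = (-0.0700, 0.0100, -0.0400)

rate change Δω = (-0.06516667, 0.00012500, -0.02050000)
ω₀×(Iω₀) = (0.0864, 0.0096, -0.0072)
I·α + gyro = (-0.0700, 0.0100, -0.0400)
velocity change Δv = (0.00333333, -0.02500000, -0.06500000)
F = m·Δv/dt = (0.2000, -1.5000, -3.9000)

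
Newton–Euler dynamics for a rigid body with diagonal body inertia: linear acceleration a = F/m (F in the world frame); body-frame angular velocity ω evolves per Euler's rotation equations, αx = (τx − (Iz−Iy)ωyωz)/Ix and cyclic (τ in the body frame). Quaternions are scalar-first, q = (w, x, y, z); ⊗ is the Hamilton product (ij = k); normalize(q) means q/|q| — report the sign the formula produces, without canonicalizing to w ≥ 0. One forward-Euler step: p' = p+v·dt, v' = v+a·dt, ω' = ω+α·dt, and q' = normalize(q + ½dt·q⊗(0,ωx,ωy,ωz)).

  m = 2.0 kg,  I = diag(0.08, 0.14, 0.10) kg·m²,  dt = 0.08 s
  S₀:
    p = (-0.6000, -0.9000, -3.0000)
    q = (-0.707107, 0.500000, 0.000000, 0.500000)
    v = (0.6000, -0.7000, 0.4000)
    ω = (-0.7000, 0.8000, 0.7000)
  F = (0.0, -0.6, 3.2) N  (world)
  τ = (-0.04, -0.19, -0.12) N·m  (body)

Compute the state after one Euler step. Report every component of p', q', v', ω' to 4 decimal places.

p' = (-0.5520, -0.9560, -2.9680)
q' = (-0.7062, 0.5031, -0.0506, 0.4956)
v' = (0.6000, -0.7240, 0.5280)
ω' = (-0.7176, 0.6858, 0.6309)

precession coupling ω×(Iω) = (-0.0224, 0.0098, -0.0336)
angular accel α = (-0.2200, -1.4271, -0.8640)
ω' = ω + α·dt = (-0.7176, 0.6858, 0.6309)
Hamilton product q⊗(0,ω) = (0.0000000, 0.0949749, -1.2656856, -0.0949749)
q + ½dt·q⊗(0,ω), renormalized = (-0.7062, 0.5031, -0.0506, 0.4956)
a = F/m = (0.0000, -0.3000, 1.6000)
new position p' = (-0.5520, -0.9560, -2.9680)
v + (F/m)dt = (0.6000, -0.7240, 0.5280)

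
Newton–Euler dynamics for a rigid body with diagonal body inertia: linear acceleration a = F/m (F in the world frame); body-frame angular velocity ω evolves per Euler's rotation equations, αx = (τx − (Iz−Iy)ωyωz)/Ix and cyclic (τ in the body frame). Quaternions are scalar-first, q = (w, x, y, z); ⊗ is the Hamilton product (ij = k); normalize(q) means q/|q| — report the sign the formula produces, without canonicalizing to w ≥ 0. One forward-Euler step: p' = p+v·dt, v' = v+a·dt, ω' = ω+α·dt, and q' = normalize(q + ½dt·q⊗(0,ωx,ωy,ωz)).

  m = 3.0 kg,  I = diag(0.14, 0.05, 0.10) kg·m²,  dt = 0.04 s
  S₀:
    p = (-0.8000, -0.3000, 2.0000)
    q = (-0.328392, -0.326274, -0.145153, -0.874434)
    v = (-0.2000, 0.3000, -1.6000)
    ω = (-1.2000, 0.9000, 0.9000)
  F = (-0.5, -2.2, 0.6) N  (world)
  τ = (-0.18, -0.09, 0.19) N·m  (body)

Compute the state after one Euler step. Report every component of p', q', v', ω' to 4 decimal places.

a = F/m = (-0.1667, -0.7333, 0.2000)
new position p' = (-0.8080, -0.2880, 1.9360)
new velocity v' = (-0.2067, 0.2707, -1.5920)
α = I⁻¹(τ − ω×Iω) = (-1.5750, -0.9360, 0.9280)
ω' = ω + α·dt = (-1.2630, 0.8626, 0.9371)
2q̇ = q⊗(0,ω) = (0.5260995, 1.0504233, 1.0474146, -0.7633830)
q + ½dt·q⊗(0,ω), renormalized = (-0.3177, -0.3051, -0.1241, -0.8892)

p' = (-0.8080, -0.2880, 1.9360)
q' = (-0.3177, -0.3051, -0.1241, -0.8892)
v' = (-0.2067, 0.2707, -1.5920)
ω' = (-1.2630, 0.8626, 0.9371)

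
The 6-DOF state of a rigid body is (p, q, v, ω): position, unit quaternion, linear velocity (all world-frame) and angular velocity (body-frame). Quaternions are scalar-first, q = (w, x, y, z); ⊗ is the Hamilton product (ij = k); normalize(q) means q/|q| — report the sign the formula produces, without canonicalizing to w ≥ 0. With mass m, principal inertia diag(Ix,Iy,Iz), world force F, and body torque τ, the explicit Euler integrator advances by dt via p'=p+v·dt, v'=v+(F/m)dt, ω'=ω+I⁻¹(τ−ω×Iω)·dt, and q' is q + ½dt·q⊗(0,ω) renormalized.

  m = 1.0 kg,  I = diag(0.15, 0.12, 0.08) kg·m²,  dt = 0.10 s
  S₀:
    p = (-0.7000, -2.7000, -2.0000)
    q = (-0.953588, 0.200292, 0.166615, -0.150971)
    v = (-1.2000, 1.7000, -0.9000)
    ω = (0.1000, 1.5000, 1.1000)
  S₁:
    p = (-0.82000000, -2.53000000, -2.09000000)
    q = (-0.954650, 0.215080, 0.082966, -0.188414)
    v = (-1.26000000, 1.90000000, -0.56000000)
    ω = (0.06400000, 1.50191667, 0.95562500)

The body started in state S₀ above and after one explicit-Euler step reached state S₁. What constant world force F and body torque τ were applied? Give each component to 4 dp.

F = (-0.6000, 2.0000, 3.4000)
τ = (-0.1200, 0.0100, -0.1200)

Δv = v₁−v₀ = (-0.06000000, 0.20000000, 0.34000000)
F = m·Δv/dt = (-0.6000, 2.0000, 3.4000)
rate change Δω = (-0.03600000, 0.00191667, -0.14437500)
precession coupling = (-0.0660, 0.0077, -0.0045)
I·α + gyro = (-0.1200, 0.0100, -0.1200)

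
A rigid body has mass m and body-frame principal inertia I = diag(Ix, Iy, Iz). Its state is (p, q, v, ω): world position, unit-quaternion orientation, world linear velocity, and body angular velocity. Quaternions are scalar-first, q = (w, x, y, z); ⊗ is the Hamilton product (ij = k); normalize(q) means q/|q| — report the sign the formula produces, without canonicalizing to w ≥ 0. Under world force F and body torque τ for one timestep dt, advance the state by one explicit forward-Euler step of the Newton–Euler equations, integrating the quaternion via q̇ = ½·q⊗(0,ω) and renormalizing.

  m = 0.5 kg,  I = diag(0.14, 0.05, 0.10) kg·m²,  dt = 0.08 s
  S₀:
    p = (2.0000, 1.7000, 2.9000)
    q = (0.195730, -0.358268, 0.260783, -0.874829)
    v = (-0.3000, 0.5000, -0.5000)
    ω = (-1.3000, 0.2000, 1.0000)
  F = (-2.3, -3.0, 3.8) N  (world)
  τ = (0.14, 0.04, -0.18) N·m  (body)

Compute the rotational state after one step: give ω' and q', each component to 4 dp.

ω' = (-1.2257, 0.3472, 0.8373)
q' = (0.2095, -0.3503, 0.3215, -0.8544)

precession coupling ω×(Iω) = (0.0100, -0.0520, 0.0234)
(τ − ω×Iω)/I = (0.9286, 1.8400, -2.0340)
ω + α·dt = (-1.2257, 0.3472, 0.8373)
2q̇ = q⊗(0,ω) = (0.3569240, 0.1812998, 1.5346917, 0.4630943)
q + ½dt·q⊗(0,ω), renormalized = (0.2095, -0.3503, 0.3215, -0.8544)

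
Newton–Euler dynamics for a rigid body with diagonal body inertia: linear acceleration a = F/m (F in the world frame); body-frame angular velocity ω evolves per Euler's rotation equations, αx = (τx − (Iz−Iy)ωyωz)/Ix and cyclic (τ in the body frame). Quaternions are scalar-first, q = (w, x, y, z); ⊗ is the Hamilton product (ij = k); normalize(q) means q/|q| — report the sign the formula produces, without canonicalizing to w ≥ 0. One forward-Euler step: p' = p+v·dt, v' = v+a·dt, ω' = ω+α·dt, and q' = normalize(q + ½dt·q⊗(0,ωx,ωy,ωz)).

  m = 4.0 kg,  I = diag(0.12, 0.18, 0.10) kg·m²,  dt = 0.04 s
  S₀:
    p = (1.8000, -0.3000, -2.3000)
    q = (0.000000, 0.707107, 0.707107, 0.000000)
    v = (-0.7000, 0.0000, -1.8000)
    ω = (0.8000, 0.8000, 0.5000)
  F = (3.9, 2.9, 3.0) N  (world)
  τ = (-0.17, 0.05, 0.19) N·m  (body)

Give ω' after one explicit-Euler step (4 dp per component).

ω×(Iω) gyroscopic = (-0.0320, 0.0080, 0.0384)
angular accel α = (-1.1500, 0.2333, 1.5160)
ω' = ω + α·dt = (0.7540, 0.8093, 0.5606)

ω' = (0.7540, 0.8093, 0.5606)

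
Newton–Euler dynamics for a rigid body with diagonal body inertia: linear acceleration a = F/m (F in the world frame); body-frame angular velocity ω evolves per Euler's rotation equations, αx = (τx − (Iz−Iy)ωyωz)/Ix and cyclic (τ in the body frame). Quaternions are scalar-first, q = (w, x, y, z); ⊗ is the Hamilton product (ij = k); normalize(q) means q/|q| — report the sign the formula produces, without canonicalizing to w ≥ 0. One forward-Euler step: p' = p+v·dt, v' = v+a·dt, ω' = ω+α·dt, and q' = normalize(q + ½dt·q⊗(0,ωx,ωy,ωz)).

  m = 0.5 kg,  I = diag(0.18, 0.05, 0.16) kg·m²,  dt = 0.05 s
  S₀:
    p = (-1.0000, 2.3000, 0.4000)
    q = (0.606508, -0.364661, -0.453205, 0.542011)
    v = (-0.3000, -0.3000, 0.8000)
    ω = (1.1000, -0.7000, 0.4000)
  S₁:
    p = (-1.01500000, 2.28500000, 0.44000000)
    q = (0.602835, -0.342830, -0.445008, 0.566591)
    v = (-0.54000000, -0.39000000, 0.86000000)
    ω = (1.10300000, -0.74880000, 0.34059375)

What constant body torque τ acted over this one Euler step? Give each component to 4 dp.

τ = (-0.0200, -0.0400, -0.0900)

rate change Δω = (0.00300000, -0.04880000, -0.05940625)
applied torque τ = (-0.0200, -0.0400, -0.0900)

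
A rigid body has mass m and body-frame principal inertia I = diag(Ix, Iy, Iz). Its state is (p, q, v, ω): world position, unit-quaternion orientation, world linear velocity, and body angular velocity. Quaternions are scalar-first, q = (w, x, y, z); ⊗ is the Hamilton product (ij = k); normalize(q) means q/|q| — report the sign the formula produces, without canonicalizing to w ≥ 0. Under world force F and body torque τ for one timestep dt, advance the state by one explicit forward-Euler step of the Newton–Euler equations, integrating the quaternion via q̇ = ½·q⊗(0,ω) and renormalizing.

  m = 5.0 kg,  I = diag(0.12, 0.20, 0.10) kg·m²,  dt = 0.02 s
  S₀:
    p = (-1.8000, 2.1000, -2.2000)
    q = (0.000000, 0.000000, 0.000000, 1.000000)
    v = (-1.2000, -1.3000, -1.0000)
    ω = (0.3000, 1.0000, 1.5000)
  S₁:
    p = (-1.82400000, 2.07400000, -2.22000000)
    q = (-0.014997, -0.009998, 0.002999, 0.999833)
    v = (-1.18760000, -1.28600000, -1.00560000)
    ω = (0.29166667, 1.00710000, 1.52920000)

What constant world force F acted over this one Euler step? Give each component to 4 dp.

v₁ − v₀ = (0.01240000, 0.01400000, -0.00560000)
F = m·Δv/dt = (3.1000, 3.5000, -1.4000)

F = (3.1000, 3.5000, -1.4000)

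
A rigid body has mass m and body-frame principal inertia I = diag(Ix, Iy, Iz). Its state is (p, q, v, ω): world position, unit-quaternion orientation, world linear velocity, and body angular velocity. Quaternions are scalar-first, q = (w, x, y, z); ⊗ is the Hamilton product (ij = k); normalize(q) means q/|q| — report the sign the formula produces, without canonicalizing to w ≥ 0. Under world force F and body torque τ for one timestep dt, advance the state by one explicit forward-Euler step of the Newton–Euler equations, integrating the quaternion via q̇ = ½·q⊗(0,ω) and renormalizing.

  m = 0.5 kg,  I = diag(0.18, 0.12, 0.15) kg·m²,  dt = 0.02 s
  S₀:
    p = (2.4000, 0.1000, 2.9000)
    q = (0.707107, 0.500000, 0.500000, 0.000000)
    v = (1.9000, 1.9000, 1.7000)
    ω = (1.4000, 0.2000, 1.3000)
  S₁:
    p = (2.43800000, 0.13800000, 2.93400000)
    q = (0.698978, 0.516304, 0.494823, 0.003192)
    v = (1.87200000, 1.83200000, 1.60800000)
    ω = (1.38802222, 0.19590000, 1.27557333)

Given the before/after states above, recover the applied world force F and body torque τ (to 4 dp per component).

ω₁ − ω₀ = (-0.01197778, -0.00410000, -0.02442667)
τ = I·(Δω/dt) + ω₀×(Iω₀) = (-0.1000, 0.0300, -0.2000)
v₁ − v₀ = (-0.02800000, -0.06800000, -0.09200000)
F = m·Δv/dt = (-0.7000, -1.7000, -2.3000)

F = (-0.7000, -1.7000, -2.3000)
τ = (-0.1000, 0.0300, -0.2000)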